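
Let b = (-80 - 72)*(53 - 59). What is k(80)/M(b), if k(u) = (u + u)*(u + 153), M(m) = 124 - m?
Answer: -9320/197 ≈ -47.310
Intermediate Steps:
b = 912 (b = -152*(-6) = 912)
k(u) = 2*u*(153 + u) (k(u) = (2*u)*(153 + u) = 2*u*(153 + u))
k(80)/M(b) = (2*80*(153 + 80))/(124 - 1*912) = (2*80*233)/(124 - 912) = 37280/(-788) = 37280*(-1/788) = -9320/197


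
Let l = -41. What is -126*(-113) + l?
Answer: 14197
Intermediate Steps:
-126*(-113) + l = -126*(-113) - 41 = 14238 - 41 = 14197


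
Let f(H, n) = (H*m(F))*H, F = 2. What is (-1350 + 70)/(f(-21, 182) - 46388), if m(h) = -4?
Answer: 160/6019 ≈ 0.026582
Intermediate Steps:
f(H, n) = -4*H² (f(H, n) = (H*(-4))*H = (-4*H)*H = -4*H²)
(-1350 + 70)/(f(-21, 182) - 46388) = (-1350 + 70)/(-4*(-21)² - 46388) = -1280/(-4*441 - 46388) = -1280/(-1764 - 46388) = -1280/(-48152) = -1280*(-1/48152) = 160/6019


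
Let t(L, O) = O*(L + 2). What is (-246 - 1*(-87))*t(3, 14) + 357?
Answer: -10773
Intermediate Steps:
t(L, O) = O*(2 + L)
(-246 - 1*(-87))*t(3, 14) + 357 = (-246 - 1*(-87))*(14*(2 + 3)) + 357 = (-246 + 87)*(14*5) + 357 = -159*70 + 357 = -11130 + 357 = -10773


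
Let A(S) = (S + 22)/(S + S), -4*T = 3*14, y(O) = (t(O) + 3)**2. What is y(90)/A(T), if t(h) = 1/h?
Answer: -514087/31050 ≈ -16.557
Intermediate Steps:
t(h) = 1/h
y(O) = (3 + 1/O)**2 (y(O) = (1/O + 3)**2 = (3 + 1/O)**2)
T = -21/2 (T = -3*14/4 = -1/4*42 = -21/2 ≈ -10.500)
A(S) = (22 + S)/(2*S) (A(S) = (22 + S)/((2*S)) = (22 + S)*(1/(2*S)) = (22 + S)/(2*S))
y(90)/A(T) = ((1 + 3*90)**2/90**2)/(((22 - 21/2)/(2*(-21/2)))) = ((1 + 270)**2/8100)/(((1/2)*(-2/21)*(23/2))) = ((1/8100)*271**2)/(-23/42) = ((1/8100)*73441)*(-42/23) = (73441/8100)*(-42/23) = -514087/31050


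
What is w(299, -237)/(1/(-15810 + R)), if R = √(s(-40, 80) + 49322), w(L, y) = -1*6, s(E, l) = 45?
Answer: 94860 - 6*√49367 ≈ 93527.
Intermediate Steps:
w(L, y) = -6
R = √49367 (R = √(45 + 49322) = √49367 ≈ 222.19)
w(299, -237)/(1/(-15810 + R)) = -(-94860 + 6*√49367) = -6*(-15810 + √49367) = 94860 - 6*√49367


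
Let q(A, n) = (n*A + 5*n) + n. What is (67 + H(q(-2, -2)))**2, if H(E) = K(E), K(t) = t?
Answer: 3481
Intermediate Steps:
q(A, n) = 6*n + A*n (q(A, n) = (A*n + 5*n) + n = (5*n + A*n) + n = 6*n + A*n)
H(E) = E
(67 + H(q(-2, -2)))**2 = (67 - 2*(6 - 2))**2 = (67 - 2*4)**2 = (67 - 8)**2 = 59**2 = 3481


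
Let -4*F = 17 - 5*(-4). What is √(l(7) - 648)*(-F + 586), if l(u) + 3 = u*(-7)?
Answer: 11905*I*√7/2 ≈ 15749.0*I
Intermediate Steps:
l(u) = -3 - 7*u (l(u) = -3 + u*(-7) = -3 - 7*u)
F = -37/4 (F = -(17 - 5*(-4))/4 = -(17 + 20)/4 = -¼*37 = -37/4 ≈ -9.2500)
√(l(7) - 648)*(-F + 586) = √((-3 - 7*7) - 648)*(-1*(-37/4) + 586) = √((-3 - 49) - 648)*(37/4 + 586) = √(-52 - 648)*(2381/4) = √(-700)*(2381/4) = (10*I*√7)*(2381/4) = 11905*I*√7/2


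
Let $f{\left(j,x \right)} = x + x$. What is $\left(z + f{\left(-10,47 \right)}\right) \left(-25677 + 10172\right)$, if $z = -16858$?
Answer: $259925820$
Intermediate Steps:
$f{\left(j,x \right)} = 2 x$
$\left(z + f{\left(-10,47 \right)}\right) \left(-25677 + 10172\right) = \left(-16858 + 2 \cdot 47\right) \left(-25677 + 10172\right) = \left(-16858 + 94\right) \left(-15505\right) = \left(-16764\right) \left(-15505\right) = 259925820$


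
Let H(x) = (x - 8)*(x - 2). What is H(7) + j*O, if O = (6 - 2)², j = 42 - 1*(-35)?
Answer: 1227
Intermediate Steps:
H(x) = (-8 + x)*(-2 + x)
j = 77 (j = 42 + 35 = 77)
O = 16 (O = 4² = 16)
H(7) + j*O = (16 + 7² - 10*7) + 77*16 = (16 + 49 - 70) + 1232 = -5 + 1232 = 1227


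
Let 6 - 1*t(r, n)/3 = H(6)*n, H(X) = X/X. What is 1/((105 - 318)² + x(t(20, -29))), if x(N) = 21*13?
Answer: 1/45642 ≈ 2.1910e-5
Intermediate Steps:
H(X) = 1
t(r, n) = 18 - 3*n
x(N) = 273
1/((105 - 318)² + x(t(20, -29))) = 1/((105 - 318)² + 273) = 1/((-213)² + 273) = 1/(45369 + 273) = 1/45642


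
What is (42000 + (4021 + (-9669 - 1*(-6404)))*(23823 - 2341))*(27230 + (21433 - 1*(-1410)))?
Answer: 815308214616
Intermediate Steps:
(42000 + (4021 + (-9669 - 1*(-6404)))*(23823 - 2341))*(27230 + (21433 - 1*(-1410))) = (42000 + (4021 + (-9669 + 6404))*21482)*(27230 + (21433 + 1410)) = (42000 + (4021 - 3265)*21482)*(27230 + 22843) = (42000 + 756*21482)*50073 = (42000 + 16240392)*50073 = 16282392*50073 = 815308214616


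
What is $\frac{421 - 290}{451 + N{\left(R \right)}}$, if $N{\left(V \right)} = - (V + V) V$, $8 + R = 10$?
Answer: $\frac{131}{443} \approx 0.29571$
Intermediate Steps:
$R = 2$ ($R = -8 + 10 = 2$)
$N{\left(V \right)} = - 2 V^{2}$ ($N{\left(V \right)} = - 2 V V = - 2 V^{2}$)
$\frac{421 - 290}{451 + N{\left(R \right)}} = \frac{421 - 290}{451 - 2 \cdot 2^{2}} = \frac{131}{451 - 8} = \frac{131}{443}$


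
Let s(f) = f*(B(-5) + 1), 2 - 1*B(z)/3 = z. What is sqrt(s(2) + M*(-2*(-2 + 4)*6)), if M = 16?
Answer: 2*I*sqrt(85) ≈ 18.439*I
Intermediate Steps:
B(z) = 6 - 3*z
s(f) = 22*f (s(f) = f*((6 - 3*(-5)) + 1) = f*((6 + 15) + 1) = f*(21 + 1) = f*22 = 22*f)
sqrt(s(2) + M*(-2*(-2 + 4)*6)) = sqrt(22*2 + 16*(-2*(-2 + 4)*6)) = sqrt(44 + 16*(-2*2*6)) = sqrt(44 + 16*(-4*6)) = sqrt(44 + 16*(-24)) = sqrt(44 - 384) = sqrt(-340) = 2*I*sqrt(85)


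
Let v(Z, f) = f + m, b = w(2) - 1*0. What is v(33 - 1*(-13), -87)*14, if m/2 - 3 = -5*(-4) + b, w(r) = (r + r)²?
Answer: -126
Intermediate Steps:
w(r) = 4*r² (w(r) = (2*r)² = 4*r²)
b = 16 (b = 4*2² - 1*0 = 4*4 + 0 = 16 + 0 = 16)
m = 78 (m = 6 + 2*(-5*(-4) + 16) = 6 + 2*(20 + 16) = 6 + 2*36 = 6 + 72 = 78)
v(Z, f) = 78 + f (v(Z, f) = f + 78 = 78 + f)
v(33 - 1*(-13), -87)*14 = (78 - 87)*14 = -9*14 = -126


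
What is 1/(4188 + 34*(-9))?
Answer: 1/3882 ≈ 0.00025760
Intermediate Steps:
1/(4188 + 34*(-9)) = 1/(4188 - 306) = 1/3882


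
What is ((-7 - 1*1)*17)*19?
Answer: -2584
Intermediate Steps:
((-7 - 1*1)*17)*19 = ((-7 - 1)*17)*19 = -8*17*19 = -136*19 = -2584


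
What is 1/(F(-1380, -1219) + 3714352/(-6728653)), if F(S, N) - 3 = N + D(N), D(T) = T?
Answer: -6728653/16387984407 ≈ -0.00041058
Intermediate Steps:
F(S, N) = 3 + 2*N (F(S, N) = 3 + (N + N) = 3 + 2*N)
1/(F(-1380, -1219) + 3714352/(-6728653)) = 1/((3 + 2*(-1219)) + 3714352/(-6728653)) = 1/((3 - 2438) + 3714352*(-1/6728653)) = 1/(-2435 - 3714352/6728653) = 1/(-16387984407/6728653) = -6728653/16387984407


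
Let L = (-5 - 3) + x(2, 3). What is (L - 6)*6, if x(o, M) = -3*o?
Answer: -120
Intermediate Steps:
L = -14 (L = (-5 - 3) - 3*2 = -8 - 6 = -14)
(L - 6)*6 = (-14 - 6)*6 = -20*6 = -120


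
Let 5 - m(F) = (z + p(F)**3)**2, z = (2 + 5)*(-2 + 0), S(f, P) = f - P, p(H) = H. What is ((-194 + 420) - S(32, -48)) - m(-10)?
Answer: 1028337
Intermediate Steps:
z = -14 (z = 7*(-2) = -14)
m(F) = 5 - (-14 + F**3)**2
((-194 + 420) - S(32, -48)) - m(-10) = ((-194 + 420) - (32 - 1*(-48))) - (5 - (-14 + (-10)**3)**2) = (226 - (32 + 48)) - (5 - (-14 - 1000)**2) = (226 - 1*80) - (5 - 1*(-1014)**2) = (226 - 80) - (5 - 1*1028196) = 146 - (5 - 1028196) = 146 - 1*(-1028191) = 146 + 1028191 = 1028337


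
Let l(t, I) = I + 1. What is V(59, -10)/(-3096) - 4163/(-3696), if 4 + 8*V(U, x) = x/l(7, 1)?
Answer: 716267/635712 ≈ 1.1267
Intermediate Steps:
l(t, I) = 1 + I
V(U, x) = -1/2 + x/16 (V(U, x) = -1/2 + (x/(1 + 1))/8 = -1/2 + (x/2)/8 = -1/2 + x/16)
V(59, -10)/(-3096) - 4163/(-3696) = (-1/2 + (1/16)*(-10))/(-3096) - 4163/(-3696) = (-1/2 - 5/8)*(-1/3096) - 4163*(-1/3696) = -9/8*(-1/3096) + 4163/3696 = 1/2752 + 4163/3696 = 716267/635712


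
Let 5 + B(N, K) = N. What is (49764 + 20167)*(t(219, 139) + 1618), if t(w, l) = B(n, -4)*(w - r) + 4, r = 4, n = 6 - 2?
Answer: 98392917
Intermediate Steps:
n = 4
B(N, K) = -5 + N
t(w, l) = 8 - w (t(w, l) = (-5 + 4)*(w - 1*4) + 4 = -(w - 4) + 4 = -(-4 + w) + 4 = (4 - w) + 4 = 8 - w)
(49764 + 20167)*(t(219, 139) + 1618) = (49764 + 20167)*((8 - 1*219) + 1618) = 69931*((8 - 219) + 1618) = 69931*(-211 + 1618) = 69931*1407 = 98392917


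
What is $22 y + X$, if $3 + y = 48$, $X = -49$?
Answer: $941$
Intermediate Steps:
$y = 45$ ($y = -3 + 48 = 45$)
$22 y + X = 22 \cdot 45 - 49 = 990 - 49 = 941$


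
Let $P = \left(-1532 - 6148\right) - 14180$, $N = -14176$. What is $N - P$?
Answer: $7684$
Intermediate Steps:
$P = -21860$ ($P = -7680 - 14180 = -21860$)
$N - P = -14176 - -21860 = -14176 + 21860 = 7684$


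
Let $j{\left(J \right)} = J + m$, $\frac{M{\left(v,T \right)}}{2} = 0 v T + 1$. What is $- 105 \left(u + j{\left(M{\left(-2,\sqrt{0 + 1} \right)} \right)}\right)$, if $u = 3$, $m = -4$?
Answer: $-105$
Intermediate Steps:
$M{\left(v,T \right)} = 2$ ($M{\left(v,T \right)} = 2 \left(0 v T + 1\right) = 2 \left(0 T + 1\right) = 2 \left(0 + 1\right) = 2 \cdot 1 = 2$)
$j{\left(J \right)} = -4 + J$ ($j{\left(J \right)} = J - 4 = -4 + J$)
$- 105 \left(u + j{\left(M{\left(-2,\sqrt{0 + 1} \right)} \right)}\right) = - 105 \left(3 + \left(-4 + 2\right)\right) = - 105 \left(3 - 2\right) = \left(-105\right) 1 = -105$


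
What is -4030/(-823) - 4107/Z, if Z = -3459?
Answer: 5773277/948919 ≈ 6.0841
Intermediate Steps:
-4030/(-823) - 4107/Z = -4030/(-823) - 4107/(-3459) = -4030*(-1/823) - 4107*(-1/3459) = 4030/823 + 1369/1153 = 5773277/948919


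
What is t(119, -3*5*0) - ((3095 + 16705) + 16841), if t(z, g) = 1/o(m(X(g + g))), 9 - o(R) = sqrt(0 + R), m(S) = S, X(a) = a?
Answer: -329768/9 ≈ -36641.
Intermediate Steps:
o(R) = 9 - sqrt(R) (o(R) = 9 - sqrt(0 + R) = 9 - sqrt(R))
t(z, g) = 1/(9 - sqrt(2)*sqrt(g)) (t(z, g) = 1/(9 - sqrt(g + g)) = 1/(9 - sqrt(2*g)) = 1/(9 - sqrt(2)*sqrt(g)))
t(119, -3*5*0) - ((3095 + 16705) + 16841) = -1/(-9 + sqrt(2)*sqrt(-3*5*0)) - ((3095 + 16705) + 16841) = -1/(-9 + sqrt(2)*sqrt(-15*0)) - (19800 + 16841) = -1/(-9 + sqrt(2)*sqrt(0)) - 1*36641 = -1/(-9 + sqrt(2)*0) - 36641 = -1/(-9 + 0) - 36641 = -1/(-9) - 36641 = -1*(-1/9) - 36641 = 1/9 - 36641 = -329768/9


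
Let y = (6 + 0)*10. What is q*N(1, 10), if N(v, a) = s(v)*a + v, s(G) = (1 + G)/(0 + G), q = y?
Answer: 1260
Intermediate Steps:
y = 60 (y = 6*10 = 60)
q = 60
s(G) = (1 + G)/G
N(v, a) = v + a*(1 + v)/v (N(v, a) = ((1 + v)/v)*a + v = a*(1 + v)/v + v = v + a*(1 + v)/v)
q*N(1, 10) = 60*(10 + 1 + 10/1) = 60*(10 + 1 + 10*1) = 60*(10 + 1 + 10) = 60*21 = 1260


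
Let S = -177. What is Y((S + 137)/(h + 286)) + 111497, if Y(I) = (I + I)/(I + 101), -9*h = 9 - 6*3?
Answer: 3227503579/28947 ≈ 1.1150e+5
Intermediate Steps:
h = 1 (h = -(9 - 6*3)/9 = -(9 - 18)/9 = -⅑*(-9) = 1)
Y(I) = 2*I/(101 + I) (Y(I) = (2*I)/(101 + I) = 2*I/(101 + I))
Y((S + 137)/(h + 286)) + 111497 = 2*((-177 + 137)/(1 + 286))/(101 + (-177 + 137)/(1 + 286)) + 111497 = 2*(-40/287)/(101 - 40/287) + 111497 = 2*(-40/287)/(28947/287) + 111497 = 2*(-40/287)*(287/28947) + 111497 = -80/28947 + 111497 = 3227503579/28947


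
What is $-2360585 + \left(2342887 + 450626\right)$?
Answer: $432928$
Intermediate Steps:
$-2360585 + \left(2342887 + 450626\right) = -2360585 + 2793513 = 432928$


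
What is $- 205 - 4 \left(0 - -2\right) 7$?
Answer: $11480$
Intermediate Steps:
$- 205 - 4 \left(0 - -2\right) 7 = - 205 - 4 \left(0 + 2\right) 7 = - 205 \left(-4\right) 2 \cdot 7 = - 205 \left(\left(-8\right) 7\right) = \left(-205\right) \left(-56\right) = 11480$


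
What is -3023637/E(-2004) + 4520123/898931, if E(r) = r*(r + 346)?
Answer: 4100221430563/995605635464 ≈ 4.1183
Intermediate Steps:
E(r) = r*(346 + r)
-3023637/E(-2004) + 4520123/898931 = -3023637*(-1/(2004*(346 - 2004))) + 4520123/898931 = -3023637/((-2004*(-1658))) + 4520123*(1/898931) = -3023637/3322632 + 4520123/898931 = -3023637*1/3322632 + 4520123/898931 = -1007879/1107544 + 4520123/898931 = 4100221430563/995605635464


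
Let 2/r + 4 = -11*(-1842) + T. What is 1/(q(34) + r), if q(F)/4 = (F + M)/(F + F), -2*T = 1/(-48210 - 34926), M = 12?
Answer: 57261749009/154949209390 ≈ 0.36955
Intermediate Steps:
T = 1/166272 (T = -1/(2*(-48210 - 34926)) = -1/2/(-83136) = -1/2*(-1/83136) = 1/166272 ≈ 6.0142e-6)
q(F) = 2*(12 + F)/F (q(F) = 4*((F + 12)/(F + F)) = 4*((12 + F)/((2*F))) = 4*((12 + F)*(1/(2*F))) = 4*((12 + F)/(2*F)) = 2*(12 + F)/F)
r = 332544/3368338177 (r = 2/(-4 + (-11*(-1842) + 1/166272)) = 2/(-4 + (20262 + 1/166272)) = 2/(-4 + 3369003265/166272) = 2/(3368338177/166272) = 2*(166272/3368338177) = 332544/3368338177 ≈ 9.8726e-5)
1/(q(34) + r) = 1/((2 + 24/34) + 332544/3368338177) = 1/((2 + 24*(1/34)) + 332544/3368338177) = 1/((2 + 12/17) + 332544/3368338177) = 1/(46/17 + 332544/3368338177) = 1/(154949209390/57261749009) = 57261749009/154949209390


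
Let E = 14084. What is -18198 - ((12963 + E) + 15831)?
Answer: -61076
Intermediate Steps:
-18198 - ((12963 + E) + 15831) = -18198 - ((12963 + 14084) + 15831) = -18198 - (27047 + 15831) = -18198 - 1*42878 = -18198 - 42878 = -61076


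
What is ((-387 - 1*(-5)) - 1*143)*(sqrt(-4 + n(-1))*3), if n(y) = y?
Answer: -1575*I*sqrt(5) ≈ -3521.8*I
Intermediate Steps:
((-387 - 1*(-5)) - 1*143)*(sqrt(-4 + n(-1))*3) = ((-387 - 1*(-5)) - 1*143)*(sqrt(-4 - 1)*3) = ((-387 + 5) - 143)*(sqrt(-5)*3) = (-382 - 143)*((I*sqrt(5))*3) = -1575*I*sqrt(5)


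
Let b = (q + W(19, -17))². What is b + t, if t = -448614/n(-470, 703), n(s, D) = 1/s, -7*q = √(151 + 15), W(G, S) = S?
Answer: 10331594747/49 + 34*√166/7 ≈ 2.1085e+8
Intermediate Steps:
q = -√166/7 (q = -√(151 + 15)/7 = -√166/7 ≈ -1.8406)
t = 210848580 (t = -448614/(1/(-470)) = -448614/(-1/470) = -448614*(-470) = 210848580)
b = (-17 - √166/7)² (b = (-√166/7 - 17)² = (-17 - √166/7)² ≈ 354.97)
b + t = (119 + √166)²/49 + 210848580 = 210848580 + (119 + √166)²/49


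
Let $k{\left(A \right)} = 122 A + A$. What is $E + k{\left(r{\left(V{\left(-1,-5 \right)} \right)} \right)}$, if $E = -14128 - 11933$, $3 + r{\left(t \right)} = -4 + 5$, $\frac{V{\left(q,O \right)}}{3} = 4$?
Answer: $-26307$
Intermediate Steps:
$V{\left(q,O \right)} = 12$ ($V{\left(q,O \right)} = 3 \cdot 4 = 12$)
$r{\left(t \right)} = -2$ ($r{\left(t \right)} = -3 + \left(-4 + 5\right) = -3 + 1 = -2$)
$k{\left(A \right)} = 123 A$
$E = -26061$
$E + k{\left(r{\left(V{\left(-1,-5 \right)} \right)} \right)} = -26061 + 123 \left(-2\right) = -26061 - 246 = -26307$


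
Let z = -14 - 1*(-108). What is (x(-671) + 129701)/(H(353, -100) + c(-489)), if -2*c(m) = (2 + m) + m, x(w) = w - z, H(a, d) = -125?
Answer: 128936/363 ≈ 355.20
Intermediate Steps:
z = 94 (z = -14 + 108 = 94)
x(w) = -94 + w (x(w) = w - 1*94 = w - 94 = -94 + w)
c(m) = -1 - m (c(m) = -((2 + m) + m)/2 = -(2 + 2*m)/2 = -1 - m)
(x(-671) + 129701)/(H(353, -100) + c(-489)) = ((-94 - 671) + 129701)/(-125 + (-1 - 1*(-489))) = (-765 + 129701)/(-125 + (-1 + 489)) = 128936/(-125 + 488) = 128936/363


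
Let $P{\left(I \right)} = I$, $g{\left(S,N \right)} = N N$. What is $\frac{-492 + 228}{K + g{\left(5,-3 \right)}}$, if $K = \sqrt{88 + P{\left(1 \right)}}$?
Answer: $297 - 33 \sqrt{89} \approx -14.321$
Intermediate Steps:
$g{\left(S,N \right)} = N^{2}$
$K = \sqrt{89}$ ($K = \sqrt{88 + 1} = \sqrt{89} \approx 9.434$)
$\frac{-492 + 228}{K + g{\left(5,-3 \right)}} = \frac{-492 + 228}{\sqrt{89} + \left(-3\right)^{2}} = - \frac{264}{\sqrt{89} + 9} = - \frac{264}{9 + \sqrt{89}}$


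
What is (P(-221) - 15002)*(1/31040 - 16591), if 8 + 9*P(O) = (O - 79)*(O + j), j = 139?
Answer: 28433846873107/139680 ≈ 2.0356e+8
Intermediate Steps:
P(O) = -8/9 + (-79 + O)*(139 + O)/9 (P(O) = -8/9 + ((O - 79)*(O + 139))/9 = -8/9 + ((-79 + O)*(139 + O))/9 = -8/9 + (-79 + O)*(139 + O)/9)
(P(-221) - 15002)*(1/31040 - 16591) = ((-1221 + (⅑)*(-221)² + (20/3)*(-221)) - 15002)*(1/31040 - 16591) = ((-1221 + (⅑)*48841 - 4420/3) - 15002)*(1/31040 - 16591) = ((-1221 + 48841/9 - 4420/3) - 15002)*(-514984639/31040) = (24592/9 - 15002)*(-514984639/31040) = -110426/9*(-514984639/31040) = 28433846873107/139680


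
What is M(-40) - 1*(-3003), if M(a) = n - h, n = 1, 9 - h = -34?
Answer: 2961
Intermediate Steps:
h = 43 (h = 9 - 1*(-34) = 9 + 34 = 43)
M(a) = -42 (M(a) = 1 - 1*43 = 1 - 43 = -42)
M(-40) - 1*(-3003) = -42 - 1*(-3003) = -42 + 3003 = 2961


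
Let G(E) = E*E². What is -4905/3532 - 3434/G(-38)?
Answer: -8031821/6056497 ≈ -1.3261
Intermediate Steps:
G(E) = E³
-4905/3532 - 3434/G(-38) = -4905/3532 - 3434/((-38)³) = -4905*1/3532 - 3434/(-54872) = -4905/3532 - 3434*(-1/54872) = -4905/3532 + 1717/27436 = -8031821/6056497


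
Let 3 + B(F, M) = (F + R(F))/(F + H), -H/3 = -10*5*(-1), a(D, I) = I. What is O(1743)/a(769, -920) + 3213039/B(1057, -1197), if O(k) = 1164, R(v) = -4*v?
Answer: -111712296727/225860 ≈ -4.9461e+5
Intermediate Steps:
H = -150 (H = -3*(-10*5)*(-1) = -(-150)*(-1) = -3*50 = -150)
B(F, M) = -3 - 3*F/(-150 + F) (B(F, M) = -3 + (F - 4*F)/(F - 150) = -3 + (-3*F)/(-150 + F) = -3 - 3*F/(-150 + F))
O(1743)/a(769, -920) + 3213039/B(1057, -1197) = 1164/(-920) + 3213039/((6*(75 - 1*1057)/(-150 + 1057))) = 1164*(-1/920) + 3213039/((6*(75 - 1057)/907)) = -291/230 + 3213039/((6*(1/907)*(-982))) = -291/230 + 3213039/(-5892/907) = -291/230 + 3213039*(-907/5892) = -291/230 - 971408791/1964 = -111712296727/225860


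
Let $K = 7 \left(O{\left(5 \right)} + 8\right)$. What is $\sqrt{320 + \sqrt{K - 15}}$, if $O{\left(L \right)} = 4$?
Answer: $\sqrt{320 + \sqrt{69}} \approx 18.119$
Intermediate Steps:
$K = 84$ ($K = 7 \left(4 + 8\right) = 7 \cdot 12 = 84$)
$\sqrt{320 + \sqrt{K - 15}} = \sqrt{320 + \sqrt{84 - 15}} = \sqrt{320 + \sqrt{69}}$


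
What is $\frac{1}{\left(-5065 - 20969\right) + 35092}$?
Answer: $\frac{1}{9058} \approx 0.0001104$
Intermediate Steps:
$\frac{1}{\left(-5065 - 20969\right) + 35092} = \frac{1}{-26034 + 35092} = \frac{1}{9058}$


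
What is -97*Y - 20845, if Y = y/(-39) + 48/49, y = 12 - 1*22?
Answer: -40063909/1911 ≈ -20965.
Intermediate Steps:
y = -10 (y = 12 - 22 = -10)
Y = 2362/1911 (Y = -10/(-39) + 48/49 = -10*(-1/39) + 48*(1/49) = 10/39 + 48/49 = 2362/1911 ≈ 1.2360)
-97*Y - 20845 = -97*2362/1911 - 20845 = -229114/1911 - 20845 = -40063909/1911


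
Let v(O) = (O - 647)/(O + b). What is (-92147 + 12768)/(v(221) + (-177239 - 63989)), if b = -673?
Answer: 17939654/54517315 ≈ 0.32906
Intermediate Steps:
v(O) = (-647 + O)/(-673 + O) (v(O) = (O - 647)/(O - 673) = (-647 + O)/(-673 + O))
(-92147 + 12768)/(v(221) + (-177239 - 63989)) = (-92147 + 12768)/((-647 + 221)/(-673 + 221) + (-177239 - 63989)) = -79379/(-426/(-452) - 241228) = -79379/(-1/452*(-426) - 241228) = -79379/(213/226 - 241228) = -79379/(-54517315/226) = -79379*(-226/54517315) = 17939654/54517315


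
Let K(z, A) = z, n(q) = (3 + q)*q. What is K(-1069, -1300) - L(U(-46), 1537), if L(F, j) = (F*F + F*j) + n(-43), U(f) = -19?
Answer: 26053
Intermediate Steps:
n(q) = q*(3 + q)
L(F, j) = 1720 + F**2 + F*j (L(F, j) = (F*F + F*j) - 43*(3 - 43) = (F**2 + F*j) - 43*(-40) = (F**2 + F*j) + 1720 = 1720 + F**2 + F*j)
K(-1069, -1300) - L(U(-46), 1537) = -1069 - (1720 + (-19)**2 - 19*1537) = -1069 - (1720 + 361 - 29203) = -1069 - 1*(-27122) = -1069 + 27122 = 26053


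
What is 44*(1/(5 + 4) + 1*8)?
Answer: 3212/9 ≈ 356.89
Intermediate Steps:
44*(1/(5 + 4) + 1*8) = 44*(1/9 + 8) = 44*(⅑ + 8) = 44*(73/9) = 3212/9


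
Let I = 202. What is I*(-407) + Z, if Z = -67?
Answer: -82281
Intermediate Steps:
I*(-407) + Z = 202*(-407) - 67 = -82214 - 67 = -82281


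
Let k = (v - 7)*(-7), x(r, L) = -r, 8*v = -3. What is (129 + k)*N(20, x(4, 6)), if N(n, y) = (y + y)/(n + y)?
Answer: -1445/16 ≈ -90.313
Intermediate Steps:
v = -3/8 (v = (⅛)*(-3) = -3/8 ≈ -0.37500)
k = 413/8 (k = (-3/8 - 7)*(-7) = -59/8*(-7) = 413/8 ≈ 51.625)
N(n, y) = 2*y/(n + y) (N(n, y) = (2*y)/(n + y) = 2*y/(n + y))
(129 + k)*N(20, x(4, 6)) = (129 + 413/8)*(2*(-1*4)/(20 - 1*4)) = 1445*(2*(-4)/(20 - 4))/8 = 1445*(2*(-4)/16)/8 = 1445*(2*(-4)*(1/16))/8 = (1445/8)*(-½) = -1445/16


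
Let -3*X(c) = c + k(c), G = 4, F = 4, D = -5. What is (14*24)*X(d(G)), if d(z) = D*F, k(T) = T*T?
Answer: -42560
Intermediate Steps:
k(T) = T**2
d(z) = -20 (d(z) = -5*4 = -20)
X(c) = -c/3 - c**2/3 (X(c) = -(c + c**2)/3 = -c/3 - c**2/3)
(14*24)*X(d(G)) = (14*24)*((1/3)*(-20)*(-1 - 1*(-20))) = 336*((1/3)*(-20)*(-1 + 20)) = 336*((1/3)*(-20)*19) = 336*(-380/3) = -42560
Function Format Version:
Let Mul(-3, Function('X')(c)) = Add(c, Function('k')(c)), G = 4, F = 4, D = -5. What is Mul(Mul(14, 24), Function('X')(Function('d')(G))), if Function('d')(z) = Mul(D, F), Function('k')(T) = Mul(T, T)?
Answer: -42560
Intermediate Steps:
Function('k')(T) = Pow(T, 2)
Function('d')(z) = -20 (Function('d')(z) = Mul(-5, 4) = -20)
Function('X')(c) = Add(Mul(Rational(-1, 3), c), Mul(Rational(-1, 3), Pow(c, 2))) (Function('X')(c) = Mul(Rational(-1, 3), Add(c, Pow(c, 2))) = Add(Mul(Rational(-1, 3), c), Mul(Rational(-1, 3), Pow(c, 2))))
Mul(Mul(14, 24), Function('X')(Function('d')(G))) = Mul(Mul(14, 24), Mul(Rational(1, 3), -20, Add(-1, Mul(-1, -20)))) = Mul(336, Mul(Rational(1, 3), -20, Add(-1, 20))) = Mul(336, Mul(Rational(1, 3), -20, 19)) = Mul(336, Rational(-380, 3)) = -42560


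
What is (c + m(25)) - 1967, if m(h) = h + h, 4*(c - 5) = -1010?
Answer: -4329/2 ≈ -2164.5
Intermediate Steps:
c = -495/2 (c = 5 + (1/4)*(-1010) = 5 - 505/2 = -495/2 ≈ -247.50)
m(h) = 2*h
(c + m(25)) - 1967 = (-495/2 + 2*25) - 1967 = (-495/2 + 50) - 1967 = -395/2 - 1967 = -4329/2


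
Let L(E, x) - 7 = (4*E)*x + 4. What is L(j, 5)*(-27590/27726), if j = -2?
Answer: 400055/13863 ≈ 28.858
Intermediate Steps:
L(E, x) = 11 + 4*E*x (L(E, x) = 7 + ((4*E)*x + 4) = 7 + (4*E*x + 4) = 7 + (4 + 4*E*x) = 11 + 4*E*x)
L(j, 5)*(-27590/27726) = (11 + 4*(-2)*5)*(-27590/27726) = (11 - 40)*(-27590*1/27726) = -29*(-13795/13863) = 400055/13863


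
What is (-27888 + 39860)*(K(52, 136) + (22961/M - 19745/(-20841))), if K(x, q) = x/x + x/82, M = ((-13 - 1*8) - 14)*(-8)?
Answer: 1477329324073/1458870 ≈ 1.0127e+6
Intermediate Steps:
M = 280 (M = ((-13 - 8) - 14)*(-8) = (-21 - 14)*(-8) = -35*(-8) = 280)
K(x, q) = 1 + x/82 (K(x, q) = 1 + x*(1/82) = 1 + x/82)
(-27888 + 39860)*(K(52, 136) + (22961/M - 19745/(-20841))) = (-27888 + 39860)*((1 + (1/82)*52) + (22961/280 - 19745/(-20841))) = 11972*((1 + 26/41) + (22961*(1/280) - 19745*(-1/20841))) = 11972*(67/41 + (22961/280 + 19745/20841)) = 11972*(67/41 + 484058801/5835480) = 11972*(20237388001/239254680) = 1477329324073/1458870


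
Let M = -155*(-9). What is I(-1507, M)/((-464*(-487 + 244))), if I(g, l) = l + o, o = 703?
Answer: 1049/56376 ≈ 0.018607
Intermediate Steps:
M = 1395
I(g, l) = 703 + l (I(g, l) = l + 703 = 703 + l)
I(-1507, M)/((-464*(-487 + 244))) = (703 + 1395)/((-464*(-487 + 244))) = 2098/((-464*(-243))) = 2098/112752 = 2098*(1/112752) = 1049/56376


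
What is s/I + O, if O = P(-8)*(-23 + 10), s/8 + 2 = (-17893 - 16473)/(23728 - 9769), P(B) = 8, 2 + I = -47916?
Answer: -34781893688/334443681 ≈ -104.00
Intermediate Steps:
I = -47918 (I = -2 - 47916 = -47918)
s = -498272/13959 (s = -16 + 8*((-17893 - 16473)/(23728 - 9769)) = -16 + 8*(-34366/13959) = -16 - 274928/13959 = -498272/13959 ≈ -35.695)
O = -104 (O = 8*(-23 + 10) = 8*(-13) = -104)
s/I + O = -498272/13959/(-47918) - 104 = -498272/13959*(-1/47918) - 104 = 249136/334443681 - 104 = -34781893688/334443681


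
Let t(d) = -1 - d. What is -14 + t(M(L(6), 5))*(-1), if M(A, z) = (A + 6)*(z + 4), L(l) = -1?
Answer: 32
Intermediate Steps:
M(A, z) = (4 + z)*(6 + A) (M(A, z) = (6 + A)*(4 + z) = (4 + z)*(6 + A))
-14 + t(M(L(6), 5))*(-1) = -14 + (-1 - (24 + 4*(-1) + 6*5 - 1*5))*(-1) = -14 + (-1 - (24 - 4 + 30 - 5))*(-1) = -14 + (-1 - 1*45)*(-1) = -14 + (-1 - 45)*(-1) = -14 - 46*(-1) = -14 + 46 = 32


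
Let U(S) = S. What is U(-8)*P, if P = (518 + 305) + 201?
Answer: -8192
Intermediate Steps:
P = 1024 (P = 823 + 201 = 1024)
U(-8)*P = -8*1024 = -8192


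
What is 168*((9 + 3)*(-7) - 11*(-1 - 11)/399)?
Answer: -267072/19 ≈ -14056.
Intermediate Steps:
168*((9 + 3)*(-7) - 11*(-1 - 11)/399) = 168*(12*(-7) - 11*(-12)*(1/399)) = 168*(-84 + 132*(1/399)) = 168*(-84 + 44/133) = 168*(-11128/133) = -267072/19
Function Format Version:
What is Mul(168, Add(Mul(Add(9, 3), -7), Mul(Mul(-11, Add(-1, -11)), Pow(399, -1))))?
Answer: Rational(-267072, 19) ≈ -14056.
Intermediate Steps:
Mul(168, Add(Mul(Add(9, 3), -7), Mul(Mul(-11, Add(-1, -11)), Pow(399, -1)))) = Mul(168, Add(Mul(12, -7), Mul(Mul(-11, -12), Rational(1, 399)))) = Mul(168, Add(-84, Mul(132, Rational(1, 399)))) = Mul(168, Add(-84, Rational(44, 133))) = Mul(168, Rational(-11128, 133)) = Rational(-267072, 19)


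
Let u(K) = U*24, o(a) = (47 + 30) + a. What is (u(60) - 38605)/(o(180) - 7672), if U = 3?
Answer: 38533/7415 ≈ 5.1966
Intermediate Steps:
o(a) = 77 + a
u(K) = 72 (u(K) = 3*24 = 72)
(u(60) - 38605)/(o(180) - 7672) = (72 - 38605)/((77 + 180) - 7672) = -38533/(257 - 7672) = -38533/(-7415) = -38533*(-1/7415) = 38533/7415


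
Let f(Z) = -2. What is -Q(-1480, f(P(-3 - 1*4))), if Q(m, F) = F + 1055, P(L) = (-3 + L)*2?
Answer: -1053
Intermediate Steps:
P(L) = -6 + 2*L
Q(m, F) = 1055 + F
-Q(-1480, f(P(-3 - 1*4))) = -(1055 - 2) = -1*1053 = -1053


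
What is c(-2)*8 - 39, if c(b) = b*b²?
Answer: -103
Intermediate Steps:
c(b) = b³
c(-2)*8 - 39 = (-2)³*8 - 39 = -8*8 - 39 = -64 - 39 = -103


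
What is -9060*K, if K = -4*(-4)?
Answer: -144960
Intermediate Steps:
K = 16
-9060*K = -9060*16 = -144960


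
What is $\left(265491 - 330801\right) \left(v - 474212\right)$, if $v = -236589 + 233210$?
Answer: $31191468210$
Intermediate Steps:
$v = -3379$
$\left(265491 - 330801\right) \left(v - 474212\right) = \left(265491 - 330801\right) \left(-3379 - 474212\right) = \left(-65310\right) \left(-477591\right) = 31191468210$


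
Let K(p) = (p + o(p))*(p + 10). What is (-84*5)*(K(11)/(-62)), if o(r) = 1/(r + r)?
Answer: 535815/341 ≈ 1571.3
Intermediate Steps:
o(r) = 1/(2*r)
K(p) = (10 + p)*(p + 1/(2*p)) (K(p) = (p + 1/(2*p))*(p + 10) = (p + 1/(2*p))*(10 + p) = (10 + p)*(p + 1/(2*p)))
(-84*5)*(K(11)/(-62)) = (-84*5)*((1/2 + 11**2 + 5/11 + 10*11)/(-62)) = (-4*105)*((1/2 + 121 + 5*(1/11) + 110)*(-1/62)) = -420*(1/2 + 121 + 5/11 + 110)*(-1)/62 = -1071630*(-1)/(11*62) = -420*(-5103/1364) = 535815/341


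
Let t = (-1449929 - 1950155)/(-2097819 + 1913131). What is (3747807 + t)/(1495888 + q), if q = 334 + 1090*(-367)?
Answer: 173044594825/50613377024 ≈ 3.4189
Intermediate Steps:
q = -399696 (q = 334 - 400030 = -399696)
t = 850021/46172 (t = -3400084/(-184688) = -3400084*(-1/184688) = 850021/46172 ≈ 18.410)
(3747807 + t)/(1495888 + q) = (3747807 + 850021/46172)/(1495888 - 399696) = (173044594825/46172)/1096192 = (173044594825/46172)*(1/1096192) = 173044594825/50613377024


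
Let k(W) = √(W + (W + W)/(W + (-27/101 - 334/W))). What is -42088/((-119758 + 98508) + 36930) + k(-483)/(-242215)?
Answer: -5261/1960 - I*√16660637751638265/1425525863410 ≈ -2.6842 - 9.0546e-5*I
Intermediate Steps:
k(W) = √(W + 2*W/(-27/101 + W - 334/W)) (k(W) = √(W + (2*W)/(W + (-27*1/101 - 334/W))) = √(W + (2*W)/(W + (-27/101 - 334/W))) = √(W + (2*W)/(-27/101 + W - 334/W)) = √(W + 2*W/(-27/101 + W - 334/W)))
-42088/((-119758 + 98508) + 36930) + k(-483)/(-242215) = -42088/((-119758 + 98508) + 36930) + √(-483*(-33734 + 202*(-483) - 483*(-27 + 101*(-483)))/(-33734 - 483*(-27 + 101*(-483))))/(-242215) = -42088/(-21250 + 36930) + √(-483*(-33734 - 97566 - 483*(-27 - 48783))/(-33734 - 483*(-27 - 48783)))*(-1/242215) = -42088/15680 + √(-483*(-33734 - 97566 - 483*(-48810))/(-33734 - 483*(-48810)))*(-1/242215) = -42088*1/15680 + √(-483*(-33734 - 97566 + 23575230)/(-33734 + 23575230))*(-1/242215) = -5261/1960 + √(-483*23443930/23541496)*(-1/242215) = -5261/1960 + √(-483*1/23541496*23443930)*(-1/242215) = -5261/1960 + √(-5661709095/11770748)*(-1/242215) = -5261/1960 + (I*√16660637751638265/5885374)*(-1/242215) = -5261/1960 - I*√16660637751638265/1425525863410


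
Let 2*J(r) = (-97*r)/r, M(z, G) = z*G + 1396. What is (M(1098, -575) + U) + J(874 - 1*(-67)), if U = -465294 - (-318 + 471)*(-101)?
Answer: -2159687/2 ≈ -1.0798e+6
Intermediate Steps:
M(z, G) = 1396 + G*z (M(z, G) = G*z + 1396 = 1396 + G*z)
J(r) = -97/2 (J(r) = ((-97*r)/r)/2 = (½)*(-97) = -97/2)
U = -449841 (U = -465294 - 153*(-101) = -465294 - 1*(-15453) = -465294 + 15453 = -449841)
(M(1098, -575) + U) + J(874 - 1*(-67)) = ((1396 - 575*1098) - 449841) - 97/2 = ((1396 - 631350) - 449841) - 97/2 = (-629954 - 449841) - 97/2 = -1079795 - 97/2 = -2159687/2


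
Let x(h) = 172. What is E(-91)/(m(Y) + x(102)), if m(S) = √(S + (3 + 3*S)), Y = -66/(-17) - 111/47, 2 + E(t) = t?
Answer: -12780804/23630359 + 93*√5798343/23630359 ≈ -0.53139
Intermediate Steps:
E(t) = -2 + t
Y = 1215/799 (Y = -66*(-1/17) - 111*1/47 = 66/17 - 111/47 = 1215/799 ≈ 1.5207)
m(S) = √(3 + 4*S)
E(-91)/(m(Y) + x(102)) = (-2 - 91)/(√(3 + 4*(1215/799)) + 172) = -93/(√(3 + 4860/799) + 172) = -93/(√(7257/799) + 172) = -93/(√5798343/799 + 172) = -93/(172 + √5798343/799)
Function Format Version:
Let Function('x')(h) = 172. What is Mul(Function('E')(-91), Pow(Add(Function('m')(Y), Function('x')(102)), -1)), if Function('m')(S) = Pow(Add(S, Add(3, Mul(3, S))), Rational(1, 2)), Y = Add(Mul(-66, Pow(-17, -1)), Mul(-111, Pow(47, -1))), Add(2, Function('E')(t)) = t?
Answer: Add(Rational(-12780804, 23630359), Mul(Rational(93, 23630359), Pow(5798343, Rational(1, 2)))) ≈ -0.53139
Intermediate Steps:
Function('E')(t) = Add(-2, t)
Y = Rational(1215, 799) (Y = Add(Mul(-66, Rational(-1, 17)), Mul(-111, Rational(1, 47))) = Add(Rational(66, 17), Rational(-111, 47)) = Rational(1215, 799) ≈ 1.5207)
Function('m')(S) = Pow(Add(3, Mul(4, S)), Rational(1, 2))
Mul(Function('E')(-91), Pow(Add(Function('m')(Y), Function('x')(102)), -1)) = Mul(Add(-2, -91), Pow(Add(Pow(Add(3, Mul(4, Rational(1215, 799))), Rational(1, 2)), 172), -1)) = Mul(-93, Pow(Add(Pow(Add(3, Rational(4860, 799)), Rational(1, 2)), 172), -1)) = Mul(-93, Pow(Add(Pow(Rational(7257, 799), Rational(1, 2)), 172), -1)) = Mul(-93, Pow(Add(Mul(Rational(1, 799), Pow(5798343, Rational(1, 2))), 172), -1)) = Mul(-93, Pow(Add(172, Mul(Rational(1, 799), Pow(5798343, Rational(1, 2)))), -1))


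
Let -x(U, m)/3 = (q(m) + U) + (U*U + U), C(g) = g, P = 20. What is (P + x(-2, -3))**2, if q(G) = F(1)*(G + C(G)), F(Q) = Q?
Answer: 1444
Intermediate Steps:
q(G) = 2*G (q(G) = 1*(G + G) = 1*(2*G) = 2*G)
x(U, m) = -6*U - 6*m - 3*U**2 (x(U, m) = -3*((2*m + U) + (U*U + U)) = -3*((U + 2*m) + (U**2 + U)) = -3*((U + 2*m) + (U + U**2)) = -3*(U**2 + 2*U + 2*m) = -6*U - 6*m - 3*U**2)
(P + x(-2, -3))**2 = (20 + (-6*(-2) - 6*(-3) - 3*(-2)**2))**2 = (20 + (12 + 18 - 3*4))**2 = (20 + (12 + 18 - 12))**2 = (20 + 18)**2 = 38**2 = 1444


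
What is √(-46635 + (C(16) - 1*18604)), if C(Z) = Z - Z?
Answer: I*√65239 ≈ 255.42*I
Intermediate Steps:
C(Z) = 0
√(-46635 + (C(16) - 1*18604)) = √(-46635 + (0 - 1*18604)) = √(-46635 + (0 - 18604)) = √(-46635 - 18604) = √(-65239) = I*√65239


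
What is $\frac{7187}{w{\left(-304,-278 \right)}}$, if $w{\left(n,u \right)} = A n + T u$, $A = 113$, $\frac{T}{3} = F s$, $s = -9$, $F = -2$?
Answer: $- \frac{7187}{49364} \approx -0.14559$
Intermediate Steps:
$T = 54$ ($T = 3 \left(\left(-2\right) \left(-9\right)\right) = 3 \cdot 18 = 54$)
$w{\left(n,u \right)} = 54 u + 113 n$ ($w{\left(n,u \right)} = 113 n + 54 u = 54 u + 113 n$)
$\frac{7187}{w{\left(-304,-278 \right)}} = \frac{7187}{54 \left(-278\right) + 113 \left(-304\right)} = \frac{7187}{-15012 - 34352} = \frac{7187}{-49364} = 7187 \left(- \frac{1}{49364}\right) = - \frac{7187}{49364}$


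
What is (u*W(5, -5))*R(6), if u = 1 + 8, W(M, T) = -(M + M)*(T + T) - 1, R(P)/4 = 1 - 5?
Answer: -14256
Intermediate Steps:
R(P) = -16 (R(P) = 4*(1 - 5) = 4*(-4) = -16)
W(M, T) = -1 - 4*M*T (W(M, T) = -2*M*2*T - 1 = -4*M*T - 1 = -1 - 4*M*T)
u = 9
(u*W(5, -5))*R(6) = (9*(-1 - 4*5*(-5)))*(-16) = (9*(-1 + 100))*(-16) = (9*99)*(-16) = 891*(-16) = -14256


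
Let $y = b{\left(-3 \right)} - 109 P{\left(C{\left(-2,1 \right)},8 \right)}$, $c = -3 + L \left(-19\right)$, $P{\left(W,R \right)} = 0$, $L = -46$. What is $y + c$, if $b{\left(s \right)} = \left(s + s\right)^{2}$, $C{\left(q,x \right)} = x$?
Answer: $907$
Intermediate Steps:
$b{\left(s \right)} = 4 s^{2}$ ($b{\left(s \right)} = \left(2 s\right)^{2} = 4 s^{2}$)
$c = 871$ ($c = -3 - -874 = -3 + 874 = 871$)
$y = 36$ ($y = 4 \left(-3\right)^{2} - 0 = 4 \cdot 9 + 0 = 36 + 0 = 36$)
$y + c = 36 + 871 = 907$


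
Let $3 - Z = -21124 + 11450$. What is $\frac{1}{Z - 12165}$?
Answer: $- \frac{1}{2488} \approx -0.00040193$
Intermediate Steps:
$Z = 9677$ ($Z = 3 - \left(-21124 + 11450\right) = 3 - -9674 = 3 + 9674 = 9677$)
$\frac{1}{Z - 12165} = \frac{1}{9677 - 12165} = \frac{1}{-2488} = - \frac{1}{2488}$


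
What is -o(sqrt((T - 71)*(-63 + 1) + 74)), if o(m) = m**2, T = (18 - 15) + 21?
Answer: -2988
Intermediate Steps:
T = 24 (T = 3 + 21 = 24)
-o(sqrt((T - 71)*(-63 + 1) + 74)) = -(sqrt((24 - 71)*(-63 + 1) + 74))**2 = -(sqrt(-47*(-62) + 74))**2 = -(sqrt(2914 + 74))**2 = -(sqrt(2988))**2 = -(6*sqrt(83))**2 = -1*2988 = -2988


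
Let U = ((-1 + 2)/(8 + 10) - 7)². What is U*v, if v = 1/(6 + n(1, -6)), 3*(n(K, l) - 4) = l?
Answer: 15625/2592 ≈ 6.0282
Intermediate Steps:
n(K, l) = 4 + l/3
U = 15625/324 (U = (1/18 - 7)² = (-125/18)² = 15625/324 ≈ 48.225)
v = ⅛ (v = 1/(6 + (4 + (⅓)*(-6))) = 1/(6 + (4 - 2)) = 1/(6 + 2) = 1/8 = ⅛ ≈ 0.12500)
U*v = (15625/324)*(⅛) = 15625/2592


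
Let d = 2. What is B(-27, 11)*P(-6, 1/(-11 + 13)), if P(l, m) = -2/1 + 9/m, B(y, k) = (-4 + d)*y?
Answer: 864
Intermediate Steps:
B(y, k) = -2*y (B(y, k) = (-4 + 2)*y = -2*y)
P(l, m) = -2 + 9/m (P(l, m) = -2*1 + 9/m = -2 + 9/m)
B(-27, 11)*P(-6, 1/(-11 + 13)) = (-2*(-27))*(-2 + 9/(1/(-11 + 13))) = 54*(-2 + 9/(1/2)) = 54*(-2 + 9/(½)) = 54*(-2 + 9*2) = 54*(-2 + 18) = 54*16 = 864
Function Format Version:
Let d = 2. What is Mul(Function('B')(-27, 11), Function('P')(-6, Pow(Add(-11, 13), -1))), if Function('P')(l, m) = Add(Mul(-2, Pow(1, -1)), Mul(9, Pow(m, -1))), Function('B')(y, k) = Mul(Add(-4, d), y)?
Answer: 864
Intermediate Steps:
Function('B')(y, k) = Mul(-2, y) (Function('B')(y, k) = Mul(Add(-4, 2), y) = Mul(-2, y))
Function('P')(l, m) = Add(-2, Mul(9, Pow(m, -1))) (Function('P')(l, m) = Add(Mul(-2, 1), Mul(9, Pow(m, -1))) = Add(-2, Mul(9, Pow(m, -1))))
Mul(Function('B')(-27, 11), Function('P')(-6, Pow(Add(-11, 13), -1))) = Mul(Mul(-2, -27), Add(-2, Mul(9, Pow(Pow(Add(-11, 13), -1), -1)))) = Mul(54, Add(-2, Mul(9, Pow(Pow(2, -1), -1)))) = Mul(54, Add(-2, Mul(9, Pow(Rational(1, 2), -1)))) = Mul(54, Add(-2, Mul(9, 2))) = Mul(54, Add(-2, 18)) = Mul(54, 16) = 864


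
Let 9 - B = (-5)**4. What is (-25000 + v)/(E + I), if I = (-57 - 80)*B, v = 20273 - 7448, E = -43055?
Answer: -12175/41337 ≈ -0.29453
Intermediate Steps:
B = -616 (B = 9 - 1*(-5)**4 = 9 - 1*625 = 9 - 625 = -616)
v = 12825
I = 84392 (I = (-57 - 80)*(-616) = -137*(-616) = 84392)
(-25000 + v)/(E + I) = (-25000 + 12825)/(-43055 + 84392) = -12175/41337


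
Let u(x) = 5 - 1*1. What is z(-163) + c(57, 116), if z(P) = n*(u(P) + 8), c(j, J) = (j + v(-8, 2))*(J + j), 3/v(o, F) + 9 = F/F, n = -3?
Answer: 78081/8 ≈ 9760.1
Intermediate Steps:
u(x) = 4 (u(x) = 5 - 1 = 4)
v(o, F) = -3/8 (v(o, F) = 3/(-9 + F/F) = 3/(-9 + 1) = 3/(-8) = 3*(-⅛) = -3/8)
c(j, J) = (-3/8 + j)*(J + j) (c(j, J) = (j - 3/8)*(J + j) = (-3/8 + j)*(J + j))
z(P) = -36 (z(P) = -3*(4 + 8) = -3*12 = -36)
z(-163) + c(57, 116) = -36 + (57² - 3/8*116 - 3/8*57 + 116*57) = -36 + (3249 - 87/2 - 171/8 + 6612) = -36 + 78369/8 = 78081/8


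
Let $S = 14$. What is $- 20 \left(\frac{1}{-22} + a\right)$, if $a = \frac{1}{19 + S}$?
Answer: $\frac{10}{33} \approx 0.30303$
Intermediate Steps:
$a = \frac{1}{33}$ ($a = \frac{1}{19 + 14} = \frac{1}{33} \approx 0.030303$)
$- 20 \left(\frac{1}{-22} + a\right) = - 20 \left(\frac{1}{-22} + \frac{1}{33}\right) = - 20 \left(- \frac{1}{22} + \frac{1}{33}\right) = \left(-20\right) \left(- \frac{1}{66}\right) = \frac{10}{33}$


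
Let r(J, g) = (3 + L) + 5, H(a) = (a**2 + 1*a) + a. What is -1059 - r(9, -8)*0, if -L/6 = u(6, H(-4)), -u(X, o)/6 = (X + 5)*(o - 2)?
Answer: -1059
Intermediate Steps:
H(a) = a**2 + 2*a (H(a) = (a**2 + a) + a = (a + a**2) + a = a**2 + 2*a)
u(X, o) = -6*(-2 + o)*(5 + X) (u(X, o) = -6*(X + 5)*(o - 2) = -6*(5 + X)*(-2 + o) = -6*(-2 + o)*(5 + X))
L = 2376 (L = -6*(60 - (-120)*(2 - 4) + 12*6 - 6*6*(-4*(2 - 4))) = -6*(60 - (-120)*(-2) + 72 - 6*6*(-4*(-2))) = -6*(60 - 30*8 + 72 - 6*6*8) = -6*(60 - 240 + 72 - 288) = -6*(-396) = 2376)
r(J, g) = 2384 (r(J, g) = (3 + 2376) + 5 = 2379 + 5 = 2384)
-1059 - r(9, -8)*0 = -1059 - 2384*0 = -1059 - 1*0 = -1059 + 0 = -1059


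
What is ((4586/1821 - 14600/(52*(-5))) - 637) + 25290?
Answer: 584999417/23673 ≈ 24712.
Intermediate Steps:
((4586/1821 - 14600/(52*(-5))) - 637) + 25290 = ((4586*(1/1821) - 14600/(-260)) - 637) + 25290 = ((4586/1821 - 14600*(-1/260)) - 637) + 25290 = ((4586/1821 + 730/13) - 637) + 25290 = (1388948/23673 - 637) + 25290 = -13690753/23673 + 25290 = 584999417/23673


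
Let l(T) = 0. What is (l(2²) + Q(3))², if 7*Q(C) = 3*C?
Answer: 81/49 ≈ 1.6531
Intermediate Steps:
Q(C) = 3*C/7 (Q(C) = (3*C)/7 = 3*C/7)
(l(2²) + Q(3))² = (0 + (3/7)*3)² = (0 + 9/7)² = (9/7)² = 81/49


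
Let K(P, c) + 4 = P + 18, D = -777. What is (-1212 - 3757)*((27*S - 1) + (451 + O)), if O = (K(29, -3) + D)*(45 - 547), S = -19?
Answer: -1830604445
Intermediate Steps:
K(P, c) = 14 + P (K(P, c) = -4 + (P + 18) = -4 + (18 + P) = 14 + P)
O = 368468 (O = ((14 + 29) - 777)*(45 - 547) = (43 - 777)*(-502) = -734*(-502) = 368468)
(-1212 - 3757)*((27*S - 1) + (451 + O)) = (-1212 - 3757)*((27*(-19) - 1) + (451 + 368468)) = -4969*((-513 - 1) + 368919) = -4969*(-514 + 368919) = -4969*368405 = -1830604445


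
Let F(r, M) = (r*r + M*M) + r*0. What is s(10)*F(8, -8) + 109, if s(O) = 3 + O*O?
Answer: 13293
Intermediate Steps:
F(r, M) = M² + r² (F(r, M) = (r² + M²) + 0 = (M² + r²) + 0 = M² + r²)
s(O) = 3 + O²
s(10)*F(8, -8) + 109 = (3 + 10²)*((-8)² + 8²) + 109 = (3 + 100)*(64 + 64) + 109 = 103*128 + 109 = 13184 + 109 = 13293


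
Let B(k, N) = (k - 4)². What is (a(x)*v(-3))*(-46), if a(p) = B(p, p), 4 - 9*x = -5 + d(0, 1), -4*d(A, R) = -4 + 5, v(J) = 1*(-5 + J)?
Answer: 263327/81 ≈ 3250.9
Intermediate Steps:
v(J) = -5 + J
d(A, R) = -¼ (d(A, R) = -(-4 + 5)/4 = -¼*1 = -¼)
B(k, N) = (-4 + k)²
x = 37/36 (x = 4/9 - (-5 - ¼)/9 = 4/9 - ⅑*(-21/4) = 4/9 + 7/12 = 37/36 ≈ 1.0278)
a(p) = (-4 + p)²
(a(x)*v(-3))*(-46) = ((-4 + 37/36)²*(-5 - 3))*(-46) = ((-107/36)²*(-8))*(-46) = ((11449/1296)*(-8))*(-46) = -11449/162*(-46) = 263327/81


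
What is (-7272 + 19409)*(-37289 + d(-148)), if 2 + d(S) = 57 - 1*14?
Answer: -452078976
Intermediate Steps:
d(S) = 41 (d(S) = -2 + (57 - 1*14) = -2 + (57 - 14) = -2 + 43 = 41)
(-7272 + 19409)*(-37289 + d(-148)) = (-7272 + 19409)*(-37289 + 41) = 12137*(-37248) = -452078976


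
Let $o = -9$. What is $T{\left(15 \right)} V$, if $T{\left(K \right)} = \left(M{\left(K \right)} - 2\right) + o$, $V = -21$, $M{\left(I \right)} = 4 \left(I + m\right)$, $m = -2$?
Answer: $-861$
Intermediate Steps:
$M{\left(I \right)} = -8 + 4 I$ ($M{\left(I \right)} = 4 \left(I - 2\right) = 4 \left(-2 + I\right) = -8 + 4 I$)
$T{\left(K \right)} = -19 + 4 K$ ($T{\left(K \right)} = \left(\left(-8 + 4 K\right) - 2\right) - 9 = \left(-10 + 4 K\right) - 9 = -19 + 4 K$)
$T{\left(15 \right)} V = \left(-19 + 4 \cdot 15\right) \left(-21\right) = \left(-19 + 60\right) \left(-21\right) = 41 \left(-21\right) = -861$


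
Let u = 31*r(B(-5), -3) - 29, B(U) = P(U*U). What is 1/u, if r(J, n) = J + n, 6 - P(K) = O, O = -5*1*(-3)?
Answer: -1/401 ≈ -0.0024938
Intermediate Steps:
O = 15 (O = -5*(-3) = 15)
P(K) = -9 (P(K) = 6 - 1*15 = 6 - 15 = -9)
B(U) = -9
u = -401 (u = 31*(-9 - 3) - 29 = 31*(-12) - 29 = -372 - 29 = -401)
1/u = 1/(-401) = -1/401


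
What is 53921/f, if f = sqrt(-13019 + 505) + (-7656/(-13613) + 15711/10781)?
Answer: 335096813123326488261/38518151248301194381 - 165915010542405068327*I*sqrt(12514)/38518151248301194381 ≈ 8.6997 - 481.86*I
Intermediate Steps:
f = 296413179/146761753 + I*sqrt(12514) (f = sqrt(-12514) + (-7656*(-1/13613) + 15711*(1/10781)) = I*sqrt(12514) + (7656/13613 + 15711/10781) = I*sqrt(12514) + 296413179/146761753 = 296413179/146761753 + I*sqrt(12514) ≈ 2.0197 + 111.87*I)
53921/f = 53921/(296413179/146761753 + I*sqrt(12514))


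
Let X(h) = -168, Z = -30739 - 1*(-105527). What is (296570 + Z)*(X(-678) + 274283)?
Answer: 101794798170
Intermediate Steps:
Z = 74788 (Z = -30739 + 105527 = 74788)
(296570 + Z)*(X(-678) + 274283) = (296570 + 74788)*(-168 + 274283) = 371358*274115 = 101794798170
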